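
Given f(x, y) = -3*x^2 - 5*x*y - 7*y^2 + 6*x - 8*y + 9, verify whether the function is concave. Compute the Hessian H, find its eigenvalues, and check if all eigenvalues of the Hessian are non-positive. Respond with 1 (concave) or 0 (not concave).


The Hessian of f(x,y) = -3*x^2 - 5*x*y - 7*y^2 + 6*x - 8*y + 9 is:
H = [[-6, -5], [-5, -14]]
Trace = -6 - 14 = -20
Determinant = -6*-14 - (-5)^2 = 59
Discriminant = (-20)^2 - 4*59 = 164.0
Eigenvalues: lambda_1 = -16.4031, lambda_2 = -3.5969
The function is concave.

1


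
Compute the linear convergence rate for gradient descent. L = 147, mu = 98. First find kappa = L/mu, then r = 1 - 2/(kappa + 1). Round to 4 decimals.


Step 1: Compute the condition number.
kappa = L/mu = 147/98 = 1.5
Step 2: Compute the convergence rate.
r = 1 - 2/(kappa + 1) = 1 - 2*mu/(L + mu) = (L - mu)/(L + mu) = 49/245 = 0.2


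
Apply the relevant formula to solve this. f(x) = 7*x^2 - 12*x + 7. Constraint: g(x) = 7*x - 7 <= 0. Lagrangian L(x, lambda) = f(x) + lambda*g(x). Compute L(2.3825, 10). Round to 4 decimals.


Step 1: Evaluate f(x).
f(2.3825) = 7*2.3825^2 - 12*2.3825 + 7 = 18.1441
Step 2: Evaluate g(x).
g(2.3825) = 7*2.3825 - 7 = 9.6775
Step 3: Compute Lagrangian.
L = 18.1441 + 10*9.6775 = 114.9191


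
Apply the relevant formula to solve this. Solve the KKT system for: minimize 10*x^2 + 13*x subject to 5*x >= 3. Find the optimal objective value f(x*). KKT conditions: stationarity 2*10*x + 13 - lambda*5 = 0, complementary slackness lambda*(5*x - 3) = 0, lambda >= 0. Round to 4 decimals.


Step 1: Try lambda = 0 (constraint inactive).
x_unc = -13/(2*10) = -0.65
Check: 5*-0.65 = -3.25 < 3 -- violated!
Step 2: Constraint must be active: 5*x = 3
x* = 3/5 = 0.6
lambda = (2*10*0.6 + 13)/5 = 5.0
Step 3: Compute optimal value.
f(x*) = 10*0.6^2 + 13*0.6 = 11.4


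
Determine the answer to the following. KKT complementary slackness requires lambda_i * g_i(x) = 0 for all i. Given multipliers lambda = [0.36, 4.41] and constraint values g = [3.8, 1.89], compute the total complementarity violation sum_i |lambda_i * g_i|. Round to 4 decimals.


KKT complementary slackness check:
lambda_1 * g_1 = 0.36 * 3.8 = 1.368
lambda_2 * g_2 = 4.41 * 1.89 = 8.3349
Total violation = 1.368 + 8.3349 = 9.7029


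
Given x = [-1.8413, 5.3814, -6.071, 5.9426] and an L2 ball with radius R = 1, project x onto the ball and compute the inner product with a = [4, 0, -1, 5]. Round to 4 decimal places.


Step 1: Compute ||x|| (intermediates to 6 decimals).
||x|| = sqrt((-1.8413)^2 + 5.3814^2 + (-6.071)^2 + 5.9426^2) = 10.22357
Step 2: Project.
Since ||x|| > R, scale = R/||x|| = 1/10.22357 = 0.097813, proj(x) = scale * x
proj(x) = [-0.180103, 0.526371, -0.593823, 0.581264]
Step 3: Dot product.
a^T * proj(x) = 4*(-0.180103) + 0*0.526371 - 1*(-0.593823) + 5*0.581264 = 2.7797


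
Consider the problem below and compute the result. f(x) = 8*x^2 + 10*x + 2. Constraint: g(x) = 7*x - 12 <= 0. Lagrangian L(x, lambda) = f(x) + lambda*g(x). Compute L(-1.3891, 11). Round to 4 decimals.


Step 1: Evaluate f(x).
f(-1.3891) = 8*(-1.3891)^2 + 10*(-1.3891) + 2 = 3.5458
Step 2: Evaluate g(x).
g(-1.3891) = 7*-1.3891 - 12 = -21.7237
Step 3: Compute Lagrangian.
L = 3.5458 + 11*-21.7237 = -235.4149


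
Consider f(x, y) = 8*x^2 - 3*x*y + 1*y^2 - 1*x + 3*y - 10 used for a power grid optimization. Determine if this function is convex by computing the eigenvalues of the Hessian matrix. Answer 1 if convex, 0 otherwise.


The Hessian of f(x,y) = 8*x^2 - 3*x*y + 1*y^2 - 1*x + 3*y - 10 is:
H = [[16, -3], [-3, 2]]
Trace = 16 + 2 = 18
Determinant = 16*2 - (-3)^2 = 23
Discriminant = (18)^2 - 4*23 = 232.0
Eigenvalues: lambda_1 = 1.3842, lambda_2 = 16.6158
The function is convex.

1


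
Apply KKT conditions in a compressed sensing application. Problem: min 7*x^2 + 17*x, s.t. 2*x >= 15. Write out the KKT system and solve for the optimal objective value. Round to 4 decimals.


Step 1: Try lambda = 0 (constraint inactive).
x_unc = -17/(2*7) = -1.2143
Check: 2*-1.2143 = -2.4286 < 15 -- violated!
Step 2: Constraint must be active: 2*x = 15
x* = 15/2 = 7.5
lambda = (2*7*7.5 + 17)/2 = 61.0
Step 3: Compute optimal value.
f(x*) = 7*7.5^2 + 17*7.5 = 521.25


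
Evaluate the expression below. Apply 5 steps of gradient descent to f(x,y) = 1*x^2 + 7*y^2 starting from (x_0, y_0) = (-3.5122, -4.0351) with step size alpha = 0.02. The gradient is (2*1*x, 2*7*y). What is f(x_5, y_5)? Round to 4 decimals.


Gradient descent on f(x,y) = 1*x^2 + 7*y^2.
Starting point: (-3.5122, -4.0351), alpha = 0.02
Step 1: grad_x = 2*1*-3.5122 = -7.0244, grad_y = 2*7*-4.0351 = -56.4914
  x_1 = -3.5122 - 0.02*-7.0244 = -3.3717
  y_1 = -4.0351 - 0.02*-56.4914 = -2.9053
Step 2: grad_x = 2*1*-3.3717 = -6.7434, grad_y = 2*7*-2.9053 = -40.6738
  x_2 = -3.3717 - 0.02*-6.7434 = -3.2368
  y_2 = -2.9053 - 0.02*-40.6738 = -2.0918
Step 3: grad_x = 2*1*-3.2368 = -6.4737, grad_y = 2*7*-2.0918 = -29.2851
  x_3 = -3.2368 - 0.02*-6.4737 = -3.1074
  y_3 = -2.0918 - 0.02*-29.2851 = -1.5061
Step 4: grad_x = 2*1*-3.1074 = -6.2147, grad_y = 2*7*-1.5061 = -21.0853
  x_4 = -3.1074 - 0.02*-6.2147 = -2.9831
  y_4 = -1.5061 - 0.02*-21.0853 = -1.0844
Step 5: grad_x = 2*1*-2.9831 = -5.9661, grad_y = 2*7*-1.0844 = -15.1814
  x_5 = -2.9831 - 0.02*-5.9661 = -2.8638
  y_5 = -1.0844 - 0.02*-15.1814 = -0.7808
f(-2.8638, -0.7808) = 1*(-2.8638)^2 + 7*(-0.7808)^2 = 12.4682


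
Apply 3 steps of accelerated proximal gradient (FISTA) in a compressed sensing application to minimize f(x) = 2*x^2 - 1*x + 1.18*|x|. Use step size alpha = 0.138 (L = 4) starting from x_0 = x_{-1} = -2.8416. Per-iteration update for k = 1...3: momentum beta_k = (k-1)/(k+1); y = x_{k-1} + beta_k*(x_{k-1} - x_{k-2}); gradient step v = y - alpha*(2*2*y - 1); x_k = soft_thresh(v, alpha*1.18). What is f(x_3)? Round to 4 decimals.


FISTA on f(x) = 2*x^2 - 1*x + 1.18*|x|
L = 4, alpha = 0.138
Iteration 1: beta = 0.0, y = -2.8416 + 0.0*(-2.8416 + 2.8416) = -2.8416
  grad(y) = -12.3664, v = y - alpha*grad = -1.135
  prox(v) = soft_thresh(-1.135, 0.1628) = -0.9722
Iteration 2: beta = 0.3333, y = -0.9722 + 0.3333*(-0.9722 + 2.8416) = -0.3491
  grad(y) = -2.3962, v = y - alpha*grad = -0.0184
  prox(v) = soft_thresh(-0.0184, 0.1628) = 0.0
Iteration 3: beta = 0.5, y = 0.0 + 0.5*(0.0 + 0.9722) = 0.4861
  grad(y) = 0.9444, v = y - alpha*grad = 0.3558
  prox(v) = soft_thresh(0.3558, 0.1628) = 0.1929
f(x_3) = 2*0.1929^2 - 1*0.1929 + 1.18*|0.1929| = 0.1092


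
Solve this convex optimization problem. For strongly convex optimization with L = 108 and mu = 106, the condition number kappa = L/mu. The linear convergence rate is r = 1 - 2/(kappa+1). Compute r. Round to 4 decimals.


Step 1: Compute the condition number.
kappa = L/mu = 108/106 = 1.0189
Step 2: Compute the convergence rate.
r = 1 - 2/(kappa + 1) = 1 - 2*mu/(L + mu) = (L - mu)/(L + mu) = 2/214 = 0.0093


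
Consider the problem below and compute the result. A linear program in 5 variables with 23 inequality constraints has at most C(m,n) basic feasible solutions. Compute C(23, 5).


Each vertex corresponds to some choice of n active constraints out of m, so the number of vertices is at most C(m, n) = m! / (n!(m-n)!).
m = 23, n = 5
Numerator: 23 * 22 * 21 * 20 * 19
Denominator: 5! = 120
C(23, 5) = 33649


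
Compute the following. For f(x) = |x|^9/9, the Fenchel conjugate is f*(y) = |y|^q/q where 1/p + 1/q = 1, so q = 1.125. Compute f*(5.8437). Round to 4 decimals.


The conjugate exponent q satisfies 1/p + 1/q = 1.
p = 9, so q = 9/(9 - 1) = 1.125
|y|^q = 5.8437^1.125 = 7.2866
f*(5.8437) = 7.2866 / 1.125 = 6.477


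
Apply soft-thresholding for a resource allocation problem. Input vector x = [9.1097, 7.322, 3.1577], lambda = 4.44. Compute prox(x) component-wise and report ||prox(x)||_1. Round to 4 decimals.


Soft-thresholding with lambda = 4.44:
prox(9.1097) = sign(9.1097)*max(|9.1097| - 4.44, 0) = 4.6697
prox(7.322) = sign(7.322)*max(|7.322| - 4.44, 0) = 2.882
prox(3.1577) = sign(3.1577)*max(|3.1577| - 4.44, 0) = 0.0
prox(x) = [4.6697, 2.882, 0.0]
||prox(x)||_1 = 4.6697 + 2.882 + 0.0 = 7.5517


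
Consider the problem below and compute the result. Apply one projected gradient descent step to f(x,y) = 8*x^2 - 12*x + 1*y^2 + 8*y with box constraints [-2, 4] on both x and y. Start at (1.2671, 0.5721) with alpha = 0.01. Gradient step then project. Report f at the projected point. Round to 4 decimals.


Step 1: Compute gradient at (1.2671, 0.5721).
grad_x = 2*8*1.2671 - 12 = 8.2736
grad_y = 2*1*0.5721 + 8 = 9.1442
Step 2: Gradient step.
x_raw = 1.2671 - 0.01*8.2736 = 1.1844
y_raw = 0.5721 - 0.01*9.1442 = 0.4807
Step 3: Project onto [-2, 4].
x_proj = clip(1.1844) = 1.1844
y_proj = clip(0.4807) = 0.4807
Step 4: Evaluate f.
f(1.1844, 0.4807) = 1.0857


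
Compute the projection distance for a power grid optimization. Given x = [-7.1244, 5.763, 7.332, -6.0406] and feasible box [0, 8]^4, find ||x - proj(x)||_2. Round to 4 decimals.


Project each component onto [0, 8].
clip(-7.1244) = 0.0, clip(5.763) = 5.763, clip(7.332) = 7.332, clip(-6.0406) = 0.0
Projection = [0.0, 5.763, 7.332, 0.0]
Squared diffs: [50.7571, 0.0, 0.0, 36.4888]
Distance = sqrt(87.2459) = 9.3406


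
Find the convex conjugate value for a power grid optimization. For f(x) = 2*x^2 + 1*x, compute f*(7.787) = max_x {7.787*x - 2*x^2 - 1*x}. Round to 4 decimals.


f*(y) = sup_x {y*x - a*x^2 - b*x} = sup_x {(y-b)*x - a*x^2}
FOC: (y - b) - 2a*x = 0 => x* = (y - b)/(2a)
x* = (7.787 - 1)/(2*2) = 1.6968
f*(7.787) = (y-b)^2/(4a) = (7.787 - 1)^2/(4*2)
= 46.0634/8 = 5.7579


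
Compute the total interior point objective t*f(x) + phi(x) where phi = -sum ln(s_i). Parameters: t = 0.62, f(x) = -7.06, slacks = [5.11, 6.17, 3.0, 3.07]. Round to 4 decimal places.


Step 1: Compute log-barrier.
ln values: [1.6312, 1.8197, 1.0986, 1.1217]
phi = -(1.6312 + 1.8197 + 1.0986 + 1.1217) = -5.6712
Step 2: Compute augmented objective.
t*f(x) = 0.62*-7.06 = -4.3772
Total = -4.3772 - 5.6712 = -10.0484


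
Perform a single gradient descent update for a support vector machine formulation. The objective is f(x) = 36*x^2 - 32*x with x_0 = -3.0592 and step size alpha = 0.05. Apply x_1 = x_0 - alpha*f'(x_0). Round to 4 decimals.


We compute the gradient at x_0 and apply the update.
f'(x) = 72*x - 32
f'(-3.0592) = 72*-3.0592 - 32 = -252.2624
x_1 = -3.0592 - 0.05*-252.2624 = 9.5539


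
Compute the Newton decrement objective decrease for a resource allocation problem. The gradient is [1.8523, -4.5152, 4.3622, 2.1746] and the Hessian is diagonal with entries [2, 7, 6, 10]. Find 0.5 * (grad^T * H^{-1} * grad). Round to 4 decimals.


Step 1: H is diagonal, so H^(-1) * g = [0.9262, -0.645, 0.727, 0.2175].
Step 2: g^T H^(-1) g = sum_i g_i^2 / H_ii
  = (1.8523)^2/2 + (-4.5152)^2/7 + (4.3622)^2/6 + (2.1746)^2/10
  = 1.7155 + 2.9124 + 3.1715 + 0.4729 = 8.2723
Step 3: Objective decrease = 0.5 * g^T H^(-1) g = 4.1361


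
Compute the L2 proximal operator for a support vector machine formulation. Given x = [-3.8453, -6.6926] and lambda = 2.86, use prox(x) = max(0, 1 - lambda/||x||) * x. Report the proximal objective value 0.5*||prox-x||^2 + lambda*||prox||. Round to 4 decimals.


Step 1: Compute ||x||.
||x|| = 7.7186
Step 2: Compute scaling factor.
scale = max(0, 1 - 2.86/7.7186) = 0.6295
Step 3: prox(x) = [-2.4205, -4.2128]
||prox(x)|| = 4.8586
Step 4: Proximal objective.
0.5*||prox-x||^2 = 4.0898
lambda*||prox|| = 13.8956
Total = 17.9855


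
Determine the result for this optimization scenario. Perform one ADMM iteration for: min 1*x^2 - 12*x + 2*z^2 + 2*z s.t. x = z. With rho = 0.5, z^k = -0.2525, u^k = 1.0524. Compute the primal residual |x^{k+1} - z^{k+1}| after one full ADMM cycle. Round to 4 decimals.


ADMM iteration with rho = 0.5, z^k = -0.2525, u^k = 1.0524
Step 1: x-update.
Minimize 1*x^2 - 12*x + (0.5/2)*(x + 0.2525 + 1.0524)^2
FOC: (2*1 + 0.5)*x = 12 + 0.5*(-0.2525 - 1.0524)
x^{k+1} = 4.539
Step 2: z-update.
Minimize 2*z^2 + 2*z + (0.5/2)*(4.539 - z + 1.0524)^2
FOC: (2*2 + 0.5)*z = -2 + 0.5*(4.539 + 1.0524)
z^{k+1} = 0.1768
Step 3: u-update.
u^{k+1} = 1.0524 + 4.539 - 0.1768 = 5.4146
Step 4: Primal residual = |4.539 - 0.1768| = 4.3622


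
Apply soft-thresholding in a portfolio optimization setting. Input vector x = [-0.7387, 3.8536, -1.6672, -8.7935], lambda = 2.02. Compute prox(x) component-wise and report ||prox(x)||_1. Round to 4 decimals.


Soft-thresholding with lambda = 2.02:
prox(-0.7387) = sign(-0.7387)*max(|-0.7387| - 2.02, 0) = 0.0
prox(3.8536) = sign(3.8536)*max(|3.8536| - 2.02, 0) = 1.8336
prox(-1.6672) = sign(-1.6672)*max(|-1.6672| - 2.02, 0) = 0.0
prox(-8.7935) = sign(-8.7935)*max(|-8.7935| - 2.02, 0) = -6.7735
prox(x) = [0.0, 1.8336, 0.0, -6.7735]
||prox(x)||_1 = 0.0 + 1.8336 + 0.0 + 6.7735 = 8.6071


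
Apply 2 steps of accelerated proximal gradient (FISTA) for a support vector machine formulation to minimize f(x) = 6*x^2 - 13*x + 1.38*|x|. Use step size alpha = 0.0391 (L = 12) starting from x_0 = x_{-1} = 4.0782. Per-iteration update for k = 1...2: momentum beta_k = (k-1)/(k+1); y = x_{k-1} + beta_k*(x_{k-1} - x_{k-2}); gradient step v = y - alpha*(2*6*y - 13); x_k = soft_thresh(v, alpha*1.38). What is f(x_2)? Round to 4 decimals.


FISTA on f(x) = 6*x^2 - 13*x + 1.38*|x|
L = 12, alpha = 0.0391
Iteration 1: beta = 0.0, y = 4.0782 + 0.0*(4.0782 - 4.0782) = 4.0782
  grad(y) = 35.9384, v = y - alpha*grad = 2.673
  prox(v) = soft_thresh(2.673, 0.054) = 2.6191
Iteration 2: beta = 0.3333, y = 2.6191 + 0.3333*(2.6191 - 4.0782) = 2.1327
  grad(y) = 12.592, v = y - alpha*grad = 1.6403
  prox(v) = soft_thresh(1.6403, 0.054) = 1.5864
f(x_2) = 6*1.5864^2 - 13*1.5864 + 1.38*|1.5864| = -3.3343


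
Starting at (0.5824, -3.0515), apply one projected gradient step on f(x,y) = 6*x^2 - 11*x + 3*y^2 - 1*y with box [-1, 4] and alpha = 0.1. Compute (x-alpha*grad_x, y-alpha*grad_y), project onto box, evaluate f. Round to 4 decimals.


Step 1: Compute gradient at (0.5824, -3.0515).
grad_x = 2*6*0.5824 - 11 = -4.0112
grad_y = 2*3*-3.0515 - 1 = -19.309
Step 2: Gradient step.
x_raw = 0.5824 - 0.1*-4.0112 = 0.9835
y_raw = -3.0515 - 0.1*-19.309 = -1.1206
Step 3: Project onto [-1, 4].
x_proj = clip(0.9835) = 0.9835
y_proj = clip(-1.1206) = -1.0
Step 4: Evaluate f.
f(0.9835, -1.0) = -1.0149


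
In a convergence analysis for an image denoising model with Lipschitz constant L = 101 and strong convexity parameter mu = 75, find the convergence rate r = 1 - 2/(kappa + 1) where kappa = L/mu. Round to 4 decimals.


Step 1: Compute the condition number.
kappa = L/mu = 101/75 = 1.3467
Step 2: Compute the convergence rate.
r = 1 - 2/(kappa + 1) = 1 - 2*mu/(L + mu) = (L - mu)/(L + mu) = 26/176 = 0.1477


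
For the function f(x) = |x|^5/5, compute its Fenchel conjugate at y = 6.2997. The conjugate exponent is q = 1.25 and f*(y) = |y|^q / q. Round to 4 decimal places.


The conjugate exponent q satisfies 1/p + 1/q = 1.
p = 5, so q = 5/(5 - 1) = 1.25
|y|^q = 6.2997^1.25 = 9.9804
f*(6.2997) = 9.9804 / 1.25 = 7.9844


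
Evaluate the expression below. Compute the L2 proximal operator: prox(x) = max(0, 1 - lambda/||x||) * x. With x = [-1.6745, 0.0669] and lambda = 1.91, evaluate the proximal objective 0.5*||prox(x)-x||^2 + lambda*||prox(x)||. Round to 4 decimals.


Step 1: Compute ||x||.
||x|| = 1.6758
Step 2: Compute scaling factor.
scale = max(0, 1 - 1.91/1.6758) = 0.0
Step 3: prox(x) = [-0.0, 0.0]
||prox(x)|| = 0.0
Step 4: Proximal objective.
0.5*||prox-x||^2 = 1.4042
lambda*||prox|| = 0.0
Total = 1.4042


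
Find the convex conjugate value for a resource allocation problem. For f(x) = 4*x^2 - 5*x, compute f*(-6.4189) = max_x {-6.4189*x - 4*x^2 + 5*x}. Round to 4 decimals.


f*(y) = sup_x {y*x - a*x^2 - b*x} = sup_x {(y-b)*x - a*x^2}
FOC: (y - b) - 2a*x = 0 => x* = (y - b)/(2a)
x* = (-6.4189 + 5)/(2*4) = -0.1774
f*(-6.4189) = (y-b)^2/(4a) = (-6.4189 + 5)^2/(4*4)
= 2.0133/16 = 0.1258


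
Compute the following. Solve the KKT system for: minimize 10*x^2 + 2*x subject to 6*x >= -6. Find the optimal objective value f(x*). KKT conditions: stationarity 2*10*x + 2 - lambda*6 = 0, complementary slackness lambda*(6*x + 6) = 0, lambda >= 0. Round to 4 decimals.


Step 1: Try lambda = 0 (constraint inactive).
Stationarity: 2*10*x + 2 = 0
x* = -2/(2*10) = -0.1
Check constraint: 6*-0.1 = -0.6 >= -6 -- satisfied.
Step 2: Compute optimal value.
f(x*) = 10*(-0.1)^2 + 2*(-0.1) = -0.1


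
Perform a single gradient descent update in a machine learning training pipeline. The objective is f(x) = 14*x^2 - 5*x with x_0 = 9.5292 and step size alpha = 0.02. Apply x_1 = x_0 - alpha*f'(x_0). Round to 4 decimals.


We compute the gradient at x_0 and apply the update.
f'(x) = 28*x - 5
f'(9.5292) = 28*9.5292 - 5 = 261.8176
x_1 = 9.5292 - 0.02*261.8176 = 4.2928


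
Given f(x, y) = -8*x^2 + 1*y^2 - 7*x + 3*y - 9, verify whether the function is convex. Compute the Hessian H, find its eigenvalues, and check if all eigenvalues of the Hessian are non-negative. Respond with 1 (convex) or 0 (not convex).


The Hessian of f(x,y) = -8*x^2 + 1*y^2 - 7*x + 3*y - 9 is:
H = [[-16, 0], [0, 2]]
Trace = -16 + 2 = -14
Determinant = -16*2 - (0)^2 = -32
Discriminant = (-14)^2 - 4*-32 = 324.0
Eigenvalues: lambda_1 = -16.0, lambda_2 = 2.0
The function is not convex.

0


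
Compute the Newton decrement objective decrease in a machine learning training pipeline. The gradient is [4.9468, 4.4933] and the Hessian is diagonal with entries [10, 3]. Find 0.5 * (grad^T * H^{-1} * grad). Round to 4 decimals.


Step 1: H is diagonal, so H^(-1) * g = [0.4947, 1.4978].
Step 2: g^T H^(-1) g = sum_i g_i^2 / H_ii
  = (4.9468)^2/10 + (4.4933)^2/3
  = 2.4471 + 6.7299 = 9.177
Step 3: Objective decrease = 0.5 * g^T H^(-1) g = 4.5885


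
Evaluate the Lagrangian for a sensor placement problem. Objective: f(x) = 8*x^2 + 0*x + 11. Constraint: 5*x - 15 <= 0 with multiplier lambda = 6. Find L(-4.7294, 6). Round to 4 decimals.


Step 1: Evaluate f(x).
f(-4.7294) = 8*(-4.7294)^2 + 0*(-4.7294) + 11 = 189.9378
Step 2: Evaluate g(x).
g(-4.7294) = 5*-4.7294 - 15 = -38.647
Step 3: Compute Lagrangian.
L = 189.9378 + 6*-38.647 = -41.9442


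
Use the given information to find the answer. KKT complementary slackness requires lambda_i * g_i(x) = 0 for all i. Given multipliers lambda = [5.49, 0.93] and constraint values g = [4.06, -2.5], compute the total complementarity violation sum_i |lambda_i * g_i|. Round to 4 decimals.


KKT complementary slackness check:
lambda_1 * g_1 = 5.49 * 4.06 = 22.2894
lambda_2 * g_2 = 0.93 * -2.5 = -2.325
Total violation = 22.2894 + 2.325 = 24.6144


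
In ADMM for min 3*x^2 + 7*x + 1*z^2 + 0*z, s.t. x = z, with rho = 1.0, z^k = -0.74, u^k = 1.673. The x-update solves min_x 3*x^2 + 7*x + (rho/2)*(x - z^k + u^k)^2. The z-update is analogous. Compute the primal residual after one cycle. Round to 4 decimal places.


ADMM iteration with rho = 1.0, z^k = -0.74, u^k = 1.673
Step 1: x-update.
Minimize 3*x^2 + 7*x + (1.0/2)*(x + 0.74 + 1.673)^2
FOC: (2*3 + 1.0)*x = -7 + 1.0*(-0.74 - 1.673)
x^{k+1} = -1.3447
Step 2: z-update.
Minimize 1*z^2 + 0*z + (1.0/2)*(-1.3447 - z + 1.673)^2
FOC: (2*1 + 1.0)*z = 0 + 1.0*(-1.3447 + 1.673)
z^{k+1} = 0.1094
Step 3: u-update.
u^{k+1} = 1.673 - 1.3447 - 0.1094 = 0.2189
Step 4: Primal residual = |-1.3447 - 0.1094| = 1.4541


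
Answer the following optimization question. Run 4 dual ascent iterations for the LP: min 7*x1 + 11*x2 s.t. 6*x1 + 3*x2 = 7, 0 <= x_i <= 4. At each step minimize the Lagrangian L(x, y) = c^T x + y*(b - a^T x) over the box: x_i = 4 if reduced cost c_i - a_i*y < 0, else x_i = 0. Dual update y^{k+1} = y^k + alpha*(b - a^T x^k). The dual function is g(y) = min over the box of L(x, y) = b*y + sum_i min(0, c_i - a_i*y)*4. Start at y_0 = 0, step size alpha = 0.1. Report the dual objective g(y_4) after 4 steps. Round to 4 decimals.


Dual ascent for LP: min 7*x1 + 11*x2, 6*x1 + 3*x2 = 7, 0 <= x_i <= 4
Step 1: y^k = 0.0, reduced costs: (7.0, 11.0)
  x^k = (0.0, 0.0), subgradient = b - a^T x = 7.0
  y^{k+1} = 0.0 + 0.1*7.0 = 0.7
Step 2: y^k = 0.7, reduced costs: (2.8, 8.9)
  x^k = (0.0, 0.0), subgradient = b - a^T x = 7.0
  y^{k+1} = 0.7 + 0.1*7.0 = 1.4
Step 3: y^k = 1.4, reduced costs: (-1.4, 6.8)
  x^k = (4.0, 0.0), subgradient = b - a^T x = -17.0
  y^{k+1} = 1.4 + 0.1*-17.0 = -0.3
Step 4: y^k = -0.3, reduced costs: (8.8, 11.9)
  x^k = (0.0, 0.0), subgradient = b - a^T x = 7.0
  y^{k+1} = -0.3 + 0.1*7.0 = 0.4
Dual objective at y_4 = 0.4: reduced costs (4.6, 9.8), box minimizer x = (0.0, 0.0)
g(y_4) = b*y + (c1 - a1*y)*x1 + (c2 - a2*y)*x2 = 7*0.4 + 4.6*0.0 + 9.8*0.0 = 2.8 + 0.0 + 0.0 = 2.8


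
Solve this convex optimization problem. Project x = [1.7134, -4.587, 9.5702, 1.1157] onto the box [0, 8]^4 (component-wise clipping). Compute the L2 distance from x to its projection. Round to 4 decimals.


Project each component onto [0, 8].
clip(1.7134) = 1.7134, clip(-4.587) = 0.0, clip(9.5702) = 8.0, clip(1.1157) = 1.1157
Projection = [1.7134, 0.0, 8.0, 1.1157]
Squared diffs: [0.0, 21.0406, 2.4655, 0.0]
Distance = sqrt(23.5061) = 4.8483


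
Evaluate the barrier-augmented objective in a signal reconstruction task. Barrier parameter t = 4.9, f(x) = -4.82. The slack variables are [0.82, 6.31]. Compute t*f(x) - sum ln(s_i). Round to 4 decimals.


Step 1: Compute log-barrier.
ln values: [-0.1985, 1.8421]
phi = -(-0.1985 + 1.8421) = -1.6437
Step 2: Compute augmented objective.
t*f(x) = 4.9*-4.82 = -23.618
Total = -23.618 - 1.6437 = -25.2617


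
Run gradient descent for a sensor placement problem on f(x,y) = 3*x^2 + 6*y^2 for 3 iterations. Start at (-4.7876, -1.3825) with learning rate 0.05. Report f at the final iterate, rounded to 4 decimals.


Gradient descent on f(x,y) = 3*x^2 + 6*y^2.
Starting point: (-4.7876, -1.3825), alpha = 0.05
Step 1: grad_x = 2*3*-4.7876 = -28.7256, grad_y = 2*6*-1.3825 = -16.59
  x_1 = -4.7876 - 0.05*-28.7256 = -3.3513
  y_1 = -1.3825 - 0.05*-16.59 = -0.553
Step 2: grad_x = 2*3*-3.3513 = -20.1079, grad_y = 2*6*-0.553 = -6.636
  x_2 = -3.3513 - 0.05*-20.1079 = -2.3459
  y_2 = -0.553 - 0.05*-6.636 = -0.2212
Step 3: grad_x = 2*3*-2.3459 = -14.0755, grad_y = 2*6*-0.2212 = -2.6544
  x_3 = -2.3459 - 0.05*-14.0755 = -1.6421
  y_3 = -0.2212 - 0.05*-2.6544 = -0.0885
f(-1.6421, -0.0885) = 3*(-1.6421)^2 + 6*(-0.0885)^2 = 8.1369


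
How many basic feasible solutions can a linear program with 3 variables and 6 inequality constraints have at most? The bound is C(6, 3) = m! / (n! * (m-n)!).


Each vertex corresponds to some choice of n active constraints out of m, so the number of vertices is at most C(m, n) = m! / (n!(m-n)!).
m = 6, n = 3
Numerator: 6 * 5 * 4
Denominator: 3! = 6
C(6, 3) = 20


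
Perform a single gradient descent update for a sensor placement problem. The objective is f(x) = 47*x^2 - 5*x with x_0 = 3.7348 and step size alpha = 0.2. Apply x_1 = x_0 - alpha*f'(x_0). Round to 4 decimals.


We compute the gradient at x_0 and apply the update.
f'(x) = 94*x - 5
f'(3.7348) = 94*3.7348 - 5 = 346.0712
x_1 = 3.7348 - 0.2*346.0712 = -65.4794


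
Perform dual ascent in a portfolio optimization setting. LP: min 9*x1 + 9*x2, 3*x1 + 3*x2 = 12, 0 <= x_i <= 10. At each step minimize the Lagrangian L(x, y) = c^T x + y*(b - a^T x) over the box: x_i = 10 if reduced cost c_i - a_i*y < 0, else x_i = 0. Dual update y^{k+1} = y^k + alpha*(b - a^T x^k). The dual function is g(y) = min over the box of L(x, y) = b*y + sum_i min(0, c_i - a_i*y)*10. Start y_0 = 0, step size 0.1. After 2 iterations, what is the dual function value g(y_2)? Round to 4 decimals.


Dual ascent for LP: min 9*x1 + 9*x2, 3*x1 + 3*x2 = 12, 0 <= x_i <= 10
Step 1: y^k = 0.0, reduced costs: (9.0, 9.0)
  x^k = (0.0, 0.0), subgradient = b - a^T x = 12.0
  y^{k+1} = 0.0 + 0.1*12.0 = 1.2
Step 2: y^k = 1.2, reduced costs: (5.4, 5.4)
  x^k = (0.0, 0.0), subgradient = b - a^T x = 12.0
  y^{k+1} = 1.2 + 0.1*12.0 = 2.4
Dual objective at y_2 = 2.4: reduced costs (1.8, 1.8), box minimizer x = (0.0, 0.0)
g(y_2) = b*y + (c1 - a1*y)*x1 + (c2 - a2*y)*x2 = 12*2.4 + 1.8*0.0 + 1.8*0.0 = 28.8 + 0.0 + 0.0 = 28.8


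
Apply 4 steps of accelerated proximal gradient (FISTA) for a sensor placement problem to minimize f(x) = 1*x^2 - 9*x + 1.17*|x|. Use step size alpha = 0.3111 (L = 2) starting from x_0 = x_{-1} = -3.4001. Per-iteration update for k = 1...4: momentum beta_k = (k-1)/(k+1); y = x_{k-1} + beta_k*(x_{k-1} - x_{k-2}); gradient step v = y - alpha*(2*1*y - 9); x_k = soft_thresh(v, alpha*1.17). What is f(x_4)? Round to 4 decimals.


FISTA on f(x) = 1*x^2 - 9*x + 1.17*|x|
L = 2, alpha = 0.3111
Iteration 1: beta = 0.0, y = -3.4001 + 0.0*(-3.4001 + 3.4001) = -3.4001
  grad(y) = -15.8002, v = y - alpha*grad = 1.5153
  prox(v) = soft_thresh(1.5153, 0.364) = 1.1514
Iteration 2: beta = 0.3333, y = 1.1514 + 0.3333*(1.1514 + 3.4001) = 2.6685
  grad(y) = -3.663, v = y - alpha*grad = 3.8081
  prox(v) = soft_thresh(3.8081, 0.364) = 3.4441
Iteration 3: beta = 0.5, y = 3.4441 + 0.5*(3.4441 - 1.1514) = 4.5904
  grad(y) = 0.1809, v = y - alpha*grad = 4.5342
  prox(v) = soft_thresh(4.5342, 0.364) = 4.1702
Iteration 4: beta = 0.6, y = 4.1702 + 0.6*(4.1702 - 3.4441) = 4.6058
  grad(y) = 0.2117, v = y - alpha*grad = 4.54
  prox(v) = soft_thresh(4.54, 0.364) = 4.176
f(x_4) = 1*4.176^2 - 9*4.176 + 1.17*|4.176| = -15.2591


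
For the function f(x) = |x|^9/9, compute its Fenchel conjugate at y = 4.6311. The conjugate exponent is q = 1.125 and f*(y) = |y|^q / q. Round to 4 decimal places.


The conjugate exponent q satisfies 1/p + 1/q = 1.
p = 9, so q = 9/(9 - 1) = 1.125
|y|^q = 4.6311^1.125 = 5.6091
f*(4.6311) = 5.6091 / 1.125 = 4.9859


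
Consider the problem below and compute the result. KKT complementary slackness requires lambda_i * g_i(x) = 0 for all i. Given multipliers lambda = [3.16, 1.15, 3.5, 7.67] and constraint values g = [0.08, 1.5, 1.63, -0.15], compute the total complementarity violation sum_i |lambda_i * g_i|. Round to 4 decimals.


KKT complementary slackness check:
lambda_1 * g_1 = 3.16 * 0.08 = 0.2528
lambda_2 * g_2 = 1.15 * 1.5 = 1.725
lambda_3 * g_3 = 3.5 * 1.63 = 5.705
lambda_4 * g_4 = 7.67 * -0.15 = -1.1505
Total violation = 0.2528 + 1.725 + 5.705 + 1.1505 = 8.8333


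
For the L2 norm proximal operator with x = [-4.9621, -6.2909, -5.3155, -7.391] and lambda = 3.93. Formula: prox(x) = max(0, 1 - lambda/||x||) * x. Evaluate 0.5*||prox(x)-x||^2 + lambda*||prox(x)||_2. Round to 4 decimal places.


Step 1: Compute ||x||.
||x|| = 12.1276
Step 2: Compute scaling factor.
scale = max(0, 1 - 3.93/12.1276) = 0.6759
Step 3: prox(x) = [-3.3541, -4.2523, -3.593, -4.9959]
||prox(x)|| = 8.1976
Step 4: Proximal objective.
0.5*||prox-x||^2 = 7.7225
lambda*||prox|| = 32.2166
Total = 39.9391


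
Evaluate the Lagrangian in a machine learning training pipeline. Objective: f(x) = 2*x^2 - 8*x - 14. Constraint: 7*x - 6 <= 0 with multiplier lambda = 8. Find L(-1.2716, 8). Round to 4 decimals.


Step 1: Evaluate f(x).
f(-1.2716) = 2*(-1.2716)^2 - 8*(-1.2716) - 14 = -0.5933
Step 2: Evaluate g(x).
g(-1.2716) = 7*-1.2716 - 6 = -14.9012
Step 3: Compute Lagrangian.
L = -0.5933 + 8*-14.9012 = -119.8029


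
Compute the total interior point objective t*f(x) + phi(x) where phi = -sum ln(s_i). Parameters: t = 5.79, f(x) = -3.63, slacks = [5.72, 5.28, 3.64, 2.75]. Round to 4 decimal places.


Step 1: Compute log-barrier.
ln values: [1.744, 1.6639, 1.292, 1.0116]
phi = -(1.744 + 1.6639 + 1.292 + 1.0116) = -5.7115
Step 2: Compute augmented objective.
t*f(x) = 5.79*-3.63 = -21.0177
Total = -21.0177 - 5.7115 = -26.7292


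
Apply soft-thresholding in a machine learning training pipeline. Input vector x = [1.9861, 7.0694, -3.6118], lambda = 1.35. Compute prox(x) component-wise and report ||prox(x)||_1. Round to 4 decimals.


Soft-thresholding with lambda = 1.35:
prox(1.9861) = sign(1.9861)*max(|1.9861| - 1.35, 0) = 0.6361
prox(7.0694) = sign(7.0694)*max(|7.0694| - 1.35, 0) = 5.7194
prox(-3.6118) = sign(-3.6118)*max(|-3.6118| - 1.35, 0) = -2.2618
prox(x) = [0.6361, 5.7194, -2.2618]
||prox(x)||_1 = 0.6361 + 5.7194 + 2.2618 = 8.6173


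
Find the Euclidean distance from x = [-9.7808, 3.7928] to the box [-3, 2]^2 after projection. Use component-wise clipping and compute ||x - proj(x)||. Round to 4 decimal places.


Project each component onto [-3, 2].
clip(-9.7808) = -3.0, clip(3.7928) = 2.0
Projection = [-3.0, 2.0]
Squared diffs: [45.9792, 3.2141]
Distance = sqrt(49.1933) = 7.0138


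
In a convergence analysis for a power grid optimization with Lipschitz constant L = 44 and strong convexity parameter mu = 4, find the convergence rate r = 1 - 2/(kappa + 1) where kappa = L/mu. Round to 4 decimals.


Step 1: Compute the condition number.
kappa = L/mu = 44/4 = 11.0
Step 2: Compute the convergence rate.
r = 1 - 2/(kappa + 1) = 1 - 2*mu/(L + mu) = (L - mu)/(L + mu) = 40/48 = 0.8333


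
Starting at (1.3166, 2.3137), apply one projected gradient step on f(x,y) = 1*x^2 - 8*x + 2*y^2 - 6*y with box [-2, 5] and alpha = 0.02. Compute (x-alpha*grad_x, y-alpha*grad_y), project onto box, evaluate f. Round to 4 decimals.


Step 1: Compute gradient at (1.3166, 2.3137).
grad_x = 2*1*1.3166 - 8 = -5.3668
grad_y = 2*2*2.3137 - 6 = 3.2548
Step 2: Gradient step.
x_raw = 1.3166 - 0.02*-5.3668 = 1.4239
y_raw = 2.3137 - 0.02*3.2548 = 2.2486
Step 3: Project onto [-2, 5].
x_proj = clip(1.4239) = 1.4239
y_proj = clip(2.2486) = 2.2486
Step 4: Evaluate f.
f(1.4239, 2.2486) = -12.7431


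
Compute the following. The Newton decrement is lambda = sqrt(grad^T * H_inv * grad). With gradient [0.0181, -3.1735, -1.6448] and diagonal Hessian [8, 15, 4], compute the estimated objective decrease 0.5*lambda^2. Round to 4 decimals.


Step 1: H is diagonal, so H^(-1) * g = [0.0023, -0.2116, -0.4112].
Step 2: g^T H^(-1) g = sum_i g_i^2 / H_ii
  = (0.0181)^2/8 + (-3.1735)^2/15 + (-1.6448)^2/4
  = 0.0 + 0.6714 + 0.6763 = 1.3478
Step 3: Objective decrease = 0.5 * g^T H^(-1) g = 0.6739


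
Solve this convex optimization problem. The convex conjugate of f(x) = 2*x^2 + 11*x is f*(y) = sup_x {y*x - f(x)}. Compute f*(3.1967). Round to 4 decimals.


f*(y) = sup_x {y*x - a*x^2 - b*x} = sup_x {(y-b)*x - a*x^2}
FOC: (y - b) - 2a*x = 0 => x* = (y - b)/(2a)
x* = (3.1967 - 11)/(2*2) = -1.9508
f*(3.1967) = (y-b)^2/(4a) = (3.1967 - 11)^2/(4*2)
= 60.8915/8 = 7.6114


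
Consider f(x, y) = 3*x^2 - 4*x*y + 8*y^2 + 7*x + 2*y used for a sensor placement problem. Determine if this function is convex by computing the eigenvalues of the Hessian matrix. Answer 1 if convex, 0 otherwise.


The Hessian of f(x,y) = 3*x^2 - 4*x*y + 8*y^2 + 7*x + 2*y is:
H = [[6, -4], [-4, 16]]
Trace = 6 + 16 = 22
Determinant = 6*16 - (-4)^2 = 80
Discriminant = (22)^2 - 4*80 = 164.0
Eigenvalues: lambda_1 = 4.5969, lambda_2 = 17.4031
The function is convex.

1


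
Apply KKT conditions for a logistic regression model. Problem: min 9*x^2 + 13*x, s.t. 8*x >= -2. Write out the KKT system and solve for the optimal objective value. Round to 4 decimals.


Step 1: Try lambda = 0 (constraint inactive).
x_unc = -13/(2*9) = -0.7222
Check: 8*-0.7222 = -5.7776 < -2 -- violated!
Step 2: Constraint must be active: 8*x = -2
x* = -2/8 = -0.25
lambda = (2*9*(-0.25) + 13)/8 = 1.0625
Step 3: Compute optimal value.
f(x*) = 9*(-0.25)^2 + 13*(-0.25) = -2.6875


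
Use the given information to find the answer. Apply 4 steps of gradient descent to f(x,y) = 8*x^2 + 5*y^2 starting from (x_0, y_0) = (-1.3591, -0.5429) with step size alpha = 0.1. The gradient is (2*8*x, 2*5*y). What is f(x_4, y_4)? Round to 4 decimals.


Gradient descent on f(x,y) = 8*x^2 + 5*y^2.
Starting point: (-1.3591, -0.5429), alpha = 0.1
Step 1: grad_x = 2*8*-1.3591 = -21.7456, grad_y = 2*5*-0.5429 = -5.429
  x_1 = -1.3591 - 0.1*-21.7456 = 0.8155
  y_1 = -0.5429 - 0.1*-5.429 = 0.0
Step 2: grad_x = 2*8*0.8155 = 13.0474, grad_y = 2*5*0.0 = 0.0
  x_2 = 0.8155 - 0.1*13.0474 = -0.4893
  y_2 = 0.0 - 0.1*0.0 = 0.0
Step 3: grad_x = 2*8*-0.4893 = -7.8284, grad_y = 2*5*0.0 = 0.0
  x_3 = -0.4893 - 0.1*-7.8284 = 0.2936
  y_3 = 0.0 - 0.1*0.0 = 0.0
Step 4: grad_x = 2*8*0.2936 = 4.697, grad_y = 2*5*0.0 = 0.0
  x_4 = 0.2936 - 0.1*4.697 = -0.1761
  y_4 = 0.0 - 0.1*0.0 = 0.0
f(-0.1761, 0.0) = 8*(-0.1761)^2 + 5*0.0^2 = 0.2482


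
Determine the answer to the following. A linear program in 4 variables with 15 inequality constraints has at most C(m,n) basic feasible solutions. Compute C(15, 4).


Each vertex corresponds to some choice of n active constraints out of m, so the number of vertices is at most C(m, n) = m! / (n!(m-n)!).
m = 15, n = 4
Numerator: 15 * 14 * 13 * 12
Denominator: 4! = 24
C(15, 4) = 1365


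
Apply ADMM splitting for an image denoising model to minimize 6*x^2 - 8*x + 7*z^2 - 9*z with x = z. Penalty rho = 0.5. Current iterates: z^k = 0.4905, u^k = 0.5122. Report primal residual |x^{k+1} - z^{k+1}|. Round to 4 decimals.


ADMM iteration with rho = 0.5, z^k = 0.4905, u^k = 0.5122
Step 1: x-update.
Minimize 6*x^2 - 8*x + (0.5/2)*(x - 0.4905 + 0.5122)^2
FOC: (2*6 + 0.5)*x = 8 + 0.5*(0.4905 - 0.5122)
x^{k+1} = 0.6391
Step 2: z-update.
Minimize 7*z^2 - 9*z + (0.5/2)*(0.6391 - z + 0.5122)^2
FOC: (2*7 + 0.5)*z = 9 + 0.5*(0.6391 + 0.5122)
z^{k+1} = 0.6604
Step 3: u-update.
u^{k+1} = 0.5122 + 0.6391 - 0.6604 = 0.4909
Step 4: Primal residual = |0.6391 - 0.6604| = 0.0213


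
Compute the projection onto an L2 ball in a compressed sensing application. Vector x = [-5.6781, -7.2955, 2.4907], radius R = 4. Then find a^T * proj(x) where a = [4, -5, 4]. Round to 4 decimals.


Step 1: Compute ||x|| (intermediates to 6 decimals).
||x|| = sqrt((-5.6781)^2 + (-7.2955)^2 + 2.4907^2) = 9.574379
Step 2: Project.
Since ||x|| > R, scale = R/||x|| = 4/9.574379 = 0.417782, proj(x) = scale * x
proj(x) = [-2.372208, -3.047929, 1.04057]
Step 3: Dot product.
a^T * proj(x) = 4*(-2.372208) - 5*(-3.047929) + 4*1.04057 = 9.9131


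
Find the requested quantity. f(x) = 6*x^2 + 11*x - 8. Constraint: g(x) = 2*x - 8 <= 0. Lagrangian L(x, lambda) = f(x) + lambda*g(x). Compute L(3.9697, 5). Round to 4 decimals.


Step 1: Evaluate f(x).
f(3.9697) = 6*3.9697^2 + 11*3.9697 - 8 = 130.2178
Step 2: Evaluate g(x).
g(3.9697) = 2*3.9697 - 8 = -0.0606
Step 3: Compute Lagrangian.
L = 130.2178 + 5*-0.0606 = 129.9148


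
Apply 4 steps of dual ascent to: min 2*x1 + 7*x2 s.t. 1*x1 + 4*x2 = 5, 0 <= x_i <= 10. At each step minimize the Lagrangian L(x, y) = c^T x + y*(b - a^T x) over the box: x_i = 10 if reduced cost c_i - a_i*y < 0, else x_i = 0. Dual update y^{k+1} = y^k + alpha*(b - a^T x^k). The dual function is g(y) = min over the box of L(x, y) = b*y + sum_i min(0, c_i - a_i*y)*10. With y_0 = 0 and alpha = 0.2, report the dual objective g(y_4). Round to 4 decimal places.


Dual ascent for LP: min 2*x1 + 7*x2, 1*x1 + 4*x2 = 5, 0 <= x_i <= 10
Step 1: y^k = 0.0, reduced costs: (2.0, 7.0)
  x^k = (0.0, 0.0), subgradient = b - a^T x = 5.0
  y^{k+1} = 0.0 + 0.2*5.0 = 1.0
Step 2: y^k = 1.0, reduced costs: (1.0, 3.0)
  x^k = (0.0, 0.0), subgradient = b - a^T x = 5.0
  y^{k+1} = 1.0 + 0.2*5.0 = 2.0
Step 3: y^k = 2.0, reduced costs: (0.0, -1.0)
  x^k = (0.0, 10.0), subgradient = b - a^T x = -35.0
  y^{k+1} = 2.0 + 0.2*-35.0 = -5.0
Step 4: y^k = -5.0, reduced costs: (7.0, 27.0)
  x^k = (0.0, 0.0), subgradient = b - a^T x = 5.0
  y^{k+1} = -5.0 + 0.2*5.0 = -4.0
Dual objective at y_4 = -4.0: reduced costs (6.0, 23.0), box minimizer x = (0.0, 0.0)
g(y_4) = b*y + (c1 - a1*y)*x1 + (c2 - a2*y)*x2 = 5*(-4.0) + 6.0*0.0 + 23.0*0.0 = -20.0 + 0.0 + 0.0 = -20.0


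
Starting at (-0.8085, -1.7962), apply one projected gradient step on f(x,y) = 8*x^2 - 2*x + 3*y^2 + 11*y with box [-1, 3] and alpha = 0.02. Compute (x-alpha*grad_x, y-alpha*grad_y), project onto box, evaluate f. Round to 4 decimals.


Step 1: Compute gradient at (-0.8085, -1.7962).
grad_x = 2*8*-0.8085 - 2 = -14.936
grad_y = 2*3*-1.7962 + 11 = 0.2228
Step 2: Gradient step.
x_raw = -0.8085 - 0.02*-14.936 = -0.5098
y_raw = -1.7962 - 0.02*0.2228 = -1.8007
Step 3: Project onto [-1, 3].
x_proj = clip(-0.5098) = -0.5098
y_proj = clip(-1.8007) = -1.0
Step 4: Evaluate f.
f(-0.5098, -1.0) = -4.9014


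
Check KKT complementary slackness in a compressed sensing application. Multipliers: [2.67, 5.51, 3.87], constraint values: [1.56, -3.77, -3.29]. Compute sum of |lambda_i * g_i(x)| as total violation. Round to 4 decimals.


KKT complementary slackness check:
lambda_1 * g_1 = 2.67 * 1.56 = 4.1652
lambda_2 * g_2 = 5.51 * -3.77 = -20.7727
lambda_3 * g_3 = 3.87 * -3.29 = -12.7323
Total violation = 4.1652 + 20.7727 + 12.7323 = 37.6702


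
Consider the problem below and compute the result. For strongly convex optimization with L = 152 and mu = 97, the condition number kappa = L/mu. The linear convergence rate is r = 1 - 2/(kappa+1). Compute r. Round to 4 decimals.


Step 1: Compute the condition number.
kappa = L/mu = 152/97 = 1.567
Step 2: Compute the convergence rate.
r = 1 - 2/(kappa + 1) = 1 - 2*mu/(L + mu) = (L - mu)/(L + mu) = 55/249 = 0.2209


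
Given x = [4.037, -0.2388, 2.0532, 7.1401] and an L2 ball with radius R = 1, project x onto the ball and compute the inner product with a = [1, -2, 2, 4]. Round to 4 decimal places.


Step 1: Compute ||x|| (intermediates to 6 decimals).
||x|| = sqrt(4.037^2 + (-0.2388)^2 + 2.0532^2 + 7.1401^2) = 8.458786
Step 2: Project.
Since ||x|| > R, scale = R/||x|| = 1/8.458786 = 0.11822, proj(x) = scale * x
proj(x) = [0.477254, -0.028231, 0.242729, 0.844103]
Step 3: Dot product.
a^T * proj(x) = 1*0.477254 - 2*(-0.028231) + 2*0.242729 + 4*0.844103 = 4.3956


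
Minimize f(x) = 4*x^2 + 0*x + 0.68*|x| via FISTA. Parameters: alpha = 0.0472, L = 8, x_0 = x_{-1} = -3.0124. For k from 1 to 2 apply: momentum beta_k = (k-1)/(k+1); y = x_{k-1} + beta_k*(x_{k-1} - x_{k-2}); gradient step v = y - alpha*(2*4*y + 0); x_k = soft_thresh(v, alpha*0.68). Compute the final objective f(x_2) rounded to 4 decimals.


FISTA on f(x) = 4*x^2 + 0*x + 0.68*|x|
L = 8, alpha = 0.0472
Iteration 1: beta = 0.0, y = -3.0124 + 0.0*(-3.0124 + 3.0124) = -3.0124
  grad(y) = -24.0992, v = y - alpha*grad = -1.8749
  prox(v) = soft_thresh(-1.8749, 0.0321) = -1.8428
Iteration 2: beta = 0.3333, y = -1.8428 + 0.3333*(-1.8428 + 3.0124) = -1.453
  grad(y) = -11.6237, v = y - alpha*grad = -0.9043
  prox(v) = soft_thresh(-0.9043, 0.0321) = -0.8722
f(x_2) = 4*(-0.8722)^2 + 0*(-0.8722) + 0.68*|-0.8722| = 3.6362


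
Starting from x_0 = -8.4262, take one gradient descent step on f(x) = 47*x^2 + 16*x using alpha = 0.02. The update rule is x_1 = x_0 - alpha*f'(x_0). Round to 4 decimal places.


We compute the gradient at x_0 and apply the update.
f'(x) = 94*x + 16
f'(-8.4262) = 94*-8.4262 + 16 = -776.0628
x_1 = -8.4262 - 0.02*-776.0628 = 7.0951


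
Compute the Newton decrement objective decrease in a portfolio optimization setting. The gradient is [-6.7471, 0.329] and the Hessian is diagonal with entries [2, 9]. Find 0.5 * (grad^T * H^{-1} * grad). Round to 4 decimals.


Step 1: H is diagonal, so H^(-1) * g = [-3.3736, 0.0366].
Step 2: g^T H^(-1) g = sum_i g_i^2 / H_ii
  = (-6.7471)^2/2 + (0.329)^2/9
  = 22.7617 + 0.012 = 22.7737
Step 3: Objective decrease = 0.5 * g^T H^(-1) g = 11.3869


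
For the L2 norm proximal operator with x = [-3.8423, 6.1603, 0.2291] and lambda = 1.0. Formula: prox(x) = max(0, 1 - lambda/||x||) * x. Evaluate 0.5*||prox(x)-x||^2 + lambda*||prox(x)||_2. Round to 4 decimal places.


Step 1: Compute ||x||.
||x|| = 7.264
Step 2: Compute scaling factor.
scale = max(0, 1 - 1.0/7.264) = 0.8623
Step 3: prox(x) = [-3.3133, 5.3122, 0.1976]
||prox(x)|| = 6.264
Step 4: Proximal objective.
0.5*||prox-x||^2 = 0.5
lambda*||prox|| = 6.264
Total = 6.764


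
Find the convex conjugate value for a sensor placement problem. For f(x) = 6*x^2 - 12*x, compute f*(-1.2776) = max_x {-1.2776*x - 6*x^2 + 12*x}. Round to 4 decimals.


f*(y) = sup_x {y*x - a*x^2 - b*x} = sup_x {(y-b)*x - a*x^2}
FOC: (y - b) - 2a*x = 0 => x* = (y - b)/(2a)
x* = (-1.2776 + 12)/(2*6) = 0.8935
f*(-1.2776) = (y-b)^2/(4a) = (-1.2776 + 12)^2/(4*6)
= 114.9699/24 = 4.7904


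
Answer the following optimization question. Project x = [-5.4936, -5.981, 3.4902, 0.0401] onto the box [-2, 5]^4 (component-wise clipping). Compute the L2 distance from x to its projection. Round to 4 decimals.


Project each component onto [-2, 5].
clip(-5.4936) = -2.0, clip(-5.981) = -2.0, clip(3.4902) = 3.4902, clip(0.0401) = 0.0401
Projection = [-2.0, -2.0, 3.4902, 0.0401]
Squared diffs: [12.2052, 15.8484, 0.0, 0.0]
Distance = sqrt(28.0536) = 5.2966
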